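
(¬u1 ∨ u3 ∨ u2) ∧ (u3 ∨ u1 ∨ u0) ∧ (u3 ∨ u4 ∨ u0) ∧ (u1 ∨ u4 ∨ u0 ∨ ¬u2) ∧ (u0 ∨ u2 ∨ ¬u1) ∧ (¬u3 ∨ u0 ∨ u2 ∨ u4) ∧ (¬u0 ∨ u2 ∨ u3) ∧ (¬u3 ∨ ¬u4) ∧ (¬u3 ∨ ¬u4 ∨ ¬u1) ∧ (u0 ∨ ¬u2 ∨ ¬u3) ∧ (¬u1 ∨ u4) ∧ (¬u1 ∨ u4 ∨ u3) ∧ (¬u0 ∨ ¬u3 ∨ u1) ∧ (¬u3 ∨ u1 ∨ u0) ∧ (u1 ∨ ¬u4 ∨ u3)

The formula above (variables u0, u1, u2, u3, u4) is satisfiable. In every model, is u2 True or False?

True

Suppose u2 = False.
Try u1 = False.
Try u3 = True.
The clause (¬u4) is unit, so u4 = False.
The clause (u0) is unit, so u0 = True.
But (¬u0) is also a unit clause — contradiction.
Undo u3 and try u3 = False.
The clause (u0) is unit, so u0 = True.
But (¬u0) is also a unit clause — contradiction.
Either choice for u3 ends in contradiction.
Undo u1 and try u1 = True.
The clause (u3) is unit, so u3 = True.
The clause (u0) is unit, so u0 = True.
The clause (¬u4) is unit, so u4 = False.
But (u4) is also a unit clause — contradiction.
Either choice for u1 ends in contradiction.
So every satisfying assignment has u2 = True.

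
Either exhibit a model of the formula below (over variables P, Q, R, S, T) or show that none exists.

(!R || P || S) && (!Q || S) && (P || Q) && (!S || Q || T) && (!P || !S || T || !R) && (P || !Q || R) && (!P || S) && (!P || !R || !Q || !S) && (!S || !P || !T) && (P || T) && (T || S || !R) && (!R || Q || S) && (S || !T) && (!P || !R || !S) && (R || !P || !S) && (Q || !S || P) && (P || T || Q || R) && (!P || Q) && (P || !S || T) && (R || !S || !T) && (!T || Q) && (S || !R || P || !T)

Case Q = true:
The clause (S) is unit, so S = true.
Case P = false:
The clause (R) is unit, so R = true.
The clause (T) is unit, so T = true.
Every clause now holds.

P=false; Q=true; R=true; S=true; T=true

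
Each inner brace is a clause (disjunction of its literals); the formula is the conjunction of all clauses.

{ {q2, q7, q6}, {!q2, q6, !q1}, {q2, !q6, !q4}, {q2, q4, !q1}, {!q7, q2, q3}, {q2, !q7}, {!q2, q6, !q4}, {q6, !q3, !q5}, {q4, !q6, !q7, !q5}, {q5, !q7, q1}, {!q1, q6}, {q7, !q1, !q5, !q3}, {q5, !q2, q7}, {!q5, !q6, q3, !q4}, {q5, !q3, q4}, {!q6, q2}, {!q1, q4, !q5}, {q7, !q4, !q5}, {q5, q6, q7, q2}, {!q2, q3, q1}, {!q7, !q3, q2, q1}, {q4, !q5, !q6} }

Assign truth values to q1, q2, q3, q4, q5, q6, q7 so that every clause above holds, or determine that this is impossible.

q1 ↦ true, q2 ↦ true, q3 ↦ true, q4 ↦ true, q5 ↦ true, q6 ↦ true, q7 ↦ true

Try q2 = true.
Try q6 = true.
Try q5 = true.
The clause (q4) is unit, so q4 = true.
The clause (q3) is unit, so q3 = true.
The clause (q7) is unit, so q7 = true.
No clause remains; q1 is free.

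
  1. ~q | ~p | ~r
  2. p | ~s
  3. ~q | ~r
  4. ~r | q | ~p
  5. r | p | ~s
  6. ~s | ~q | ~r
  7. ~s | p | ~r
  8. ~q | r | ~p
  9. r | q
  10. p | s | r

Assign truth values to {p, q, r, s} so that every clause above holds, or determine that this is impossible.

p=0; q=0; r=1; s=0

Case p = 0:
From the singleton clause (~s), s = 0.
From the singleton clause (r), r = 1.
From the singleton clause (~q), q = 0.
Every clause now holds.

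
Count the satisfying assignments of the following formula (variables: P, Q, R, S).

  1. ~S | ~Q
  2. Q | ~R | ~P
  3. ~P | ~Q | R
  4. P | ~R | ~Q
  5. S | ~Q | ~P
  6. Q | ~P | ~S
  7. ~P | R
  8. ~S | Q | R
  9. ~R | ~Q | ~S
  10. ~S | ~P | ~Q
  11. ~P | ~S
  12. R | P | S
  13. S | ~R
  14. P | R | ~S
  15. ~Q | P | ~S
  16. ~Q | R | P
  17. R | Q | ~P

There are 2^4 = 16 truth assignments over (P, Q, R, S).
Check each against the 17 clauses (columns in the order P, Q, R, S):
  F F F F  ✗ fails (R | P | S)
  F F F T  ✗ fails (~S | Q | R)
  F F T F  ✗ fails (S | ~R)
  F F T T  ✓ satisfies all
  F T F F  ✗ fails (R | P | S)
  F T F T  ✗ fails (~S | ~Q)
  F T T F  ✗ fails (P | ~R | ~Q)
  F T T T  ✗ fails (~S | ~Q)
  T F F F  ✗ fails (~P | R)
  T F F T  ✗ fails (Q | ~P | ~S)
  T F T F  ✗ fails (Q | ~R | ~P)
  T F T T  ✗ fails (Q | ~R | ~P)
  T T F F  ✗ fails (~P | ~Q | R)
  T T F T  ✗ fails (~S | ~Q)
  T T T F  ✗ fails (S | ~Q | ~P)
  T T T T  ✗ fails (~S | ~Q)
1 of the 16 rows is a model.

1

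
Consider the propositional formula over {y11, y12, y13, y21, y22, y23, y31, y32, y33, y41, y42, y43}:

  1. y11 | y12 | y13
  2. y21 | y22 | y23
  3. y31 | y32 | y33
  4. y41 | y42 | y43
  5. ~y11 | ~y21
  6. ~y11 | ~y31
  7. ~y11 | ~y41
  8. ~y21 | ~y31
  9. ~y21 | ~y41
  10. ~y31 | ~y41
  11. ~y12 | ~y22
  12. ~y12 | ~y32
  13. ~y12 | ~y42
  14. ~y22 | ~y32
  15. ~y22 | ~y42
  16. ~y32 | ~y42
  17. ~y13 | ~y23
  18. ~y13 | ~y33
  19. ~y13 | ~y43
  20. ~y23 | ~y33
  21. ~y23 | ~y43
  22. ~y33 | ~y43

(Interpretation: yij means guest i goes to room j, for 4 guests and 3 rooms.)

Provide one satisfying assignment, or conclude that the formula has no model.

UNSATISFIABLE

Case y11 = 0:
Case y12 = 1:
From the singleton clause (~y22), y22 = 0.
From the singleton clause (~y32), y32 = 0.
From the singleton clause (~y42), y42 = 0.
Case y21 = 1:
From the singleton clause (~y31), y31 = 0.
From the singleton clause (y33), y33 = 1.
From the singleton clause (~y41), y41 = 0.
From the singleton clause (y43), y43 = 1.
Now (~y43) is unsatisfied and unit — conflict.
Undo y21 and try y21 = 0.
From the singleton clause (y23), y23 = 1.
From the singleton clause (~y13), y13 = 0.
From the singleton clause (~y33), y33 = 0.
From the singleton clause (y31), y31 = 1.
From the singleton clause (~y41), y41 = 0.
From the singleton clause (y43), y43 = 1.
Now (~y43) is unsatisfied and unit — conflict.
Both values of y21 lead to a conflict.
Undo y12 and try y12 = 0.
From the singleton clause (y13), y13 = 1.
From the singleton clause (~y23), y23 = 0.
From the singleton clause (~y33), y33 = 0.
From the singleton clause (~y43), y43 = 0.
Case y21 = 1:
From the singleton clause (~y31), y31 = 0.
From the singleton clause (y32), y32 = 1.
From the singleton clause (~y41), y41 = 0.
From the singleton clause (y42), y42 = 1.
Now (~y42) is unsatisfied and unit — conflict.
Undo y21 and try y21 = 0.
From the singleton clause (y22), y22 = 1.
From the singleton clause (~y32), y32 = 0.
From the singleton clause (y31), y31 = 1.
From the singleton clause (~y41), y41 = 0.
From the singleton clause (y42), y42 = 1.
Now (~y42) is unsatisfied and unit — conflict.
Both values of y21 lead to a conflict.
Both values of y12 lead to a conflict.
Undo y11 and try y11 = 1.
From the singleton clause (~y21), y21 = 0.
From the singleton clause (~y31), y31 = 0.
From the singleton clause (~y41), y41 = 0.
Case y22 = 1:
From the singleton clause (~y12), y12 = 0.
From the singleton clause (~y32), y32 = 0.
From the singleton clause (y33), y33 = 1.
From the singleton clause (~y42), y42 = 0.
From the singleton clause (y43), y43 = 1.
Now (~y43) is unsatisfied and unit — conflict.
Undo y22 and try y22 = 0.
From the singleton clause (y23), y23 = 1.
From the singleton clause (~y13), y13 = 0.
From the singleton clause (~y33), y33 = 0.
From the singleton clause (y32), y32 = 1.
From the singleton clause (~y12), y12 = 0.
From the singleton clause (~y42), y42 = 0.
From the singleton clause (y43), y43 = 1.
Now (~y43) is unsatisfied and unit — conflict.
Both values of y22 lead to a conflict.
Both values of y11 lead to a conflict.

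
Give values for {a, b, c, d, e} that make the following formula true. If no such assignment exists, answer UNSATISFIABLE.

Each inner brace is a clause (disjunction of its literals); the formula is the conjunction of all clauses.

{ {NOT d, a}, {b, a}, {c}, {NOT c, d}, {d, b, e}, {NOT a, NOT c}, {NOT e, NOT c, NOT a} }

UNSATISFIABLE

Unit clause (c) forces c = true.
Unit clause (d) forces d = true.
Unit clause (a) forces a = true.
Now (NOT a) is unsatisfied and unit — conflict.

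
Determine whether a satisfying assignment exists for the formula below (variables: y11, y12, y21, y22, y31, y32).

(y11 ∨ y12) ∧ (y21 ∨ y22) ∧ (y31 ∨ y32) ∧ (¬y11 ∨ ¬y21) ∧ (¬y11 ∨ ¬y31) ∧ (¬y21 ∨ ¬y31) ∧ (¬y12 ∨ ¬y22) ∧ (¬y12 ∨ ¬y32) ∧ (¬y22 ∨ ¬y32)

No, unsatisfiable

Suppose y11 = True.
Unit clause (¬y21) forces y21 = False.
Unit clause (y22) forces y22 = True.
Unit clause (¬y31) forces y31 = False.
Unit clause (y32) forces y32 = True.
That conflicts with the unit clause (¬y32).
So y11 must be the other value — set y11 = False.
Unit clause (y12) forces y12 = True.
Unit clause (¬y22) forces y22 = False.
Unit clause (y21) forces y21 = True.
Unit clause (¬y31) forces y31 = False.
Unit clause (y32) forces y32 = True.
That conflicts with the unit clause (¬y32).
Neither y11 = True nor y11 = False works.
No assignment satisfies every clause.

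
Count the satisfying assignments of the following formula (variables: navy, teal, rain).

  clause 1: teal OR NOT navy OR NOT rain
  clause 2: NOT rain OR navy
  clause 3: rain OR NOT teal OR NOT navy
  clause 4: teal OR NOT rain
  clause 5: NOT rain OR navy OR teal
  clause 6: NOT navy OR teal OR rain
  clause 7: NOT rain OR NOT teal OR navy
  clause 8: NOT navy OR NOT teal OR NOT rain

2

There are 2^3 = 8 truth assignments over (navy, teal, rain).
Check each against the 8 clauses (columns in the order navy, teal, rain):
  F F F  ✓ satisfies all
  F F T  ✗ fails (NOT rain OR navy)
  F T F  ✓ satisfies all
  F T T  ✗ fails (NOT rain OR navy)
  T F F  ✗ fails (NOT navy OR teal OR rain)
  T F T  ✗ fails (teal OR NOT navy OR NOT rain)
  T T F  ✗ fails (rain OR NOT teal OR NOT navy)
  T T T  ✗ fails (NOT navy OR NOT teal OR NOT rain)
2 of the 8 rows are models.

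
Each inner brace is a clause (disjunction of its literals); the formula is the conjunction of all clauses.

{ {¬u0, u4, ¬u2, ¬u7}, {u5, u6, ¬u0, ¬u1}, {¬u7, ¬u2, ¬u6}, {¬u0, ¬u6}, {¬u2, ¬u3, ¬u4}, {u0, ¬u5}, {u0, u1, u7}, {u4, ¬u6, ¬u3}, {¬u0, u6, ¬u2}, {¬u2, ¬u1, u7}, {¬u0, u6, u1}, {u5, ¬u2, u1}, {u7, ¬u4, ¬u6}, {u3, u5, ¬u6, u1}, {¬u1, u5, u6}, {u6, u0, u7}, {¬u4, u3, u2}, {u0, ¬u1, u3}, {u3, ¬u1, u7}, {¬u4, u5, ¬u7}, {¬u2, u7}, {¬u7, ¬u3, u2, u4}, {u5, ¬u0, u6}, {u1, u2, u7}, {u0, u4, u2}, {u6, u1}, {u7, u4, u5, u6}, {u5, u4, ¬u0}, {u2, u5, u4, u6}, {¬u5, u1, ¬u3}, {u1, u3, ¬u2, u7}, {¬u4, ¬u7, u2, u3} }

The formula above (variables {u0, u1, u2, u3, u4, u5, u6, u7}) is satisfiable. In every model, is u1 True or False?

True

Suppose u1 = False.
Unit clause (u6) forces u6 = True.
Unit clause (¬u0) forces u0 = False.
Unit clause (¬u5) forces u5 = False.
Unit clause (u7) forces u7 = True.
Unit clause (¬u2) forces u2 = False.
Unit clause (u3) forces u3 = True.
Unit clause (u4) forces u4 = True.
That conflicts with the unit clause (¬u4).
So every satisfying assignment has u1 = True.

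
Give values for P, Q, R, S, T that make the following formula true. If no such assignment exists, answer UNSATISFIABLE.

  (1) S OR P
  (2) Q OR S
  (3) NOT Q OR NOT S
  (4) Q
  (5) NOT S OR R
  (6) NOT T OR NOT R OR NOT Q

P=true, Q=true, R=true, S=false, T=false

The clause (Q) is unit, so Q = true.
The clause (NOT S) is unit, so S = false.
The clause (P) is unit, so P = true.
Try T = false.
No clause remains; R is free.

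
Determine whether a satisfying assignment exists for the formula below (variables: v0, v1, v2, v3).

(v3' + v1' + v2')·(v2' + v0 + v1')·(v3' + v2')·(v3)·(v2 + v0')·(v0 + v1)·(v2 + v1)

From the singleton clause (v3), v3 = 1.
From the singleton clause (v2'), v2 = 0.
From the singleton clause (v0'), v0 = 0.
From the singleton clause (v1), v1 = 1.
This assignment satisfies each clause.
A satisfying assignment: v0: 0,  v1: 1,  v2: 0,  v3: 1.

Satisfiable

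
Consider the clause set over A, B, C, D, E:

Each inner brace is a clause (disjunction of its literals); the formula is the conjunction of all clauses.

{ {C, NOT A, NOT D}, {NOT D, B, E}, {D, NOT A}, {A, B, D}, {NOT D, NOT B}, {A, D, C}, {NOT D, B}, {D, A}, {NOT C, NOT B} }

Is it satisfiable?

No, unsatisfiable

Case D = true:
Unit clause (NOT B) forces B = false.
But (B) is also a unit clause — contradiction.
Backtrack on D: now try D = false.
Unit clause (NOT A) forces A = false.
But (A) is also a unit clause — contradiction.
Either choice for D ends in contradiction.
No assignment satisfies every clause.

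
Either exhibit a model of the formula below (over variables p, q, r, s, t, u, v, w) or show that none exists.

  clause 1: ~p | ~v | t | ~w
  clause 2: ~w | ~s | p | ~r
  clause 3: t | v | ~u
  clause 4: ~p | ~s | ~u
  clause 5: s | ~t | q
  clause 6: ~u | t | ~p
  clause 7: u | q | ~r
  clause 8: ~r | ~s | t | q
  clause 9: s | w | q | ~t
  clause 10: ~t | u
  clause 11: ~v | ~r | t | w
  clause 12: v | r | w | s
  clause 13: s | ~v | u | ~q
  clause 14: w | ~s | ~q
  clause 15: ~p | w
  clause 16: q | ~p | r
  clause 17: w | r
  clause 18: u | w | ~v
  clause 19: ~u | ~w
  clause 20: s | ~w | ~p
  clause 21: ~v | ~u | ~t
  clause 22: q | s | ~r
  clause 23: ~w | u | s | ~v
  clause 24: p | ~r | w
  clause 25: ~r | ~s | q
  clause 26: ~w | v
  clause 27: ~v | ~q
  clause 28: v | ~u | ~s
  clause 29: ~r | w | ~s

p=0,  q=0,  r=0,  s=1,  t=0,  u=0,  v=1,  w=1

Suppose t = 0.
Suppose v = 1.
The clause (~q) is unit, so q = 0.
Suppose p = 0.
Suppose u = 0.
The clause (~r) is unit, so r = 0.
The clause (w) is unit, so w = 1.
The clause (s) is unit, so s = 1.
Every clause now holds.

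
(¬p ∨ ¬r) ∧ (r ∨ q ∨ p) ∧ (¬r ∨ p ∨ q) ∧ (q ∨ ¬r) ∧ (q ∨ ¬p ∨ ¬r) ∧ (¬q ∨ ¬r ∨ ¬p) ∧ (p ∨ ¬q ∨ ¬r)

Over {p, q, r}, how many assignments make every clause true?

3

There are 2^3 = 8 truth assignments over (p, q, r).
Check each against the 7 clauses (columns in the order p, q, r):
  F F F  ✗ fails (r ∨ q ∨ p)
  F F T  ✗ fails (¬r ∨ p ∨ q)
  F T F  ✓ satisfies all
  F T T  ✗ fails (p ∨ ¬q ∨ ¬r)
  T F F  ✓ satisfies all
  T F T  ✗ fails (¬p ∨ ¬r)
  T T F  ✓ satisfies all
  T T T  ✗ fails (¬p ∨ ¬r)
3 of the 8 rows are models.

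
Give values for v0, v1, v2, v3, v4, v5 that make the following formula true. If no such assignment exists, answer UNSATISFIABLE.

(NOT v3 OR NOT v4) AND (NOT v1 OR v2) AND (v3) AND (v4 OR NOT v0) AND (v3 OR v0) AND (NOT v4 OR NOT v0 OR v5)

v0=false, v1=true, v2=true, v3=true, v4=false, v5=false

(v3) alone gives v3 = true.
(NOT v4) alone gives v4 = false.
(NOT v0) alone gives v0 = false.
Try v1 = true.
(v2) alone gives v2 = true.
No clause remains; v5 is free.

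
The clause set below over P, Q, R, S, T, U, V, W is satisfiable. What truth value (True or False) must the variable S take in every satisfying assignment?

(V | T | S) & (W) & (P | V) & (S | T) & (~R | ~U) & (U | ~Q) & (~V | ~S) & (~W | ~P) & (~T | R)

False

Suppose S = 1.
Unit clause (W) forces W = 1.
Unit clause (~V) forces V = 0.
Unit clause (P) forces P = 1.
But (~P) is also a unit clause — contradiction.
So every satisfying assignment has S = False.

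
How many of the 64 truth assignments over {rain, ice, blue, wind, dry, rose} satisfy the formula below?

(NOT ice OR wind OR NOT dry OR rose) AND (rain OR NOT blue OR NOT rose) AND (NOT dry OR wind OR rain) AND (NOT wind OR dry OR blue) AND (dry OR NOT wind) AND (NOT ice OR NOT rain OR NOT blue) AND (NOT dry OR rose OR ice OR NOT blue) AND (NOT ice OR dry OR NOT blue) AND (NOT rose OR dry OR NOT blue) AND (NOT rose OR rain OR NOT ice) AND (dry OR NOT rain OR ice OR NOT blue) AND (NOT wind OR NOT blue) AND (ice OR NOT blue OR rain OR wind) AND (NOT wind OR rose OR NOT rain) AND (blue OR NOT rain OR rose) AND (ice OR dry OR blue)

There are 2^6 = 64 truth assignments over (rain, ice, blue, wind, dry, rose).
Split on rain. With rain = true, the clauses containing rain are satisfied and NOT rain drops from the rest; 6 of the 2^5 = 32 assignments to the other variables satisfy what remains.
With rain = false, by the same count on the reduced clause set, 4 assignments work.
(One model: rain=F, ice=F, blue=F, wind=T, dry=T, rose=F.)
Total: 6 + 4 = 10.

10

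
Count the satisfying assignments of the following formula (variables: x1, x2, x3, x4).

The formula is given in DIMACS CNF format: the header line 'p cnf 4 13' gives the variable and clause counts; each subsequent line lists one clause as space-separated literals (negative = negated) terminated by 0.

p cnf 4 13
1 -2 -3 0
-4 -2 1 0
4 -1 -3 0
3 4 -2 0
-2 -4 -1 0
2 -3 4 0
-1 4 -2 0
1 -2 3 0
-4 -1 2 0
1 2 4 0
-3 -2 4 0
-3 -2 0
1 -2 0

3

There are 2^4 = 16 truth assignments over (x1, x2, x3, x4).
Split on x4. With x4 = True, the clauses containing x4 are satisfied and ¬x4 drops from the rest; 2 of the 2^3 = 8 assignments to the other variables satisfy what remains.
With x4 = False, by the same count on the reduced clause set, 1 assignment works.
Total: 2 + 1 = 3.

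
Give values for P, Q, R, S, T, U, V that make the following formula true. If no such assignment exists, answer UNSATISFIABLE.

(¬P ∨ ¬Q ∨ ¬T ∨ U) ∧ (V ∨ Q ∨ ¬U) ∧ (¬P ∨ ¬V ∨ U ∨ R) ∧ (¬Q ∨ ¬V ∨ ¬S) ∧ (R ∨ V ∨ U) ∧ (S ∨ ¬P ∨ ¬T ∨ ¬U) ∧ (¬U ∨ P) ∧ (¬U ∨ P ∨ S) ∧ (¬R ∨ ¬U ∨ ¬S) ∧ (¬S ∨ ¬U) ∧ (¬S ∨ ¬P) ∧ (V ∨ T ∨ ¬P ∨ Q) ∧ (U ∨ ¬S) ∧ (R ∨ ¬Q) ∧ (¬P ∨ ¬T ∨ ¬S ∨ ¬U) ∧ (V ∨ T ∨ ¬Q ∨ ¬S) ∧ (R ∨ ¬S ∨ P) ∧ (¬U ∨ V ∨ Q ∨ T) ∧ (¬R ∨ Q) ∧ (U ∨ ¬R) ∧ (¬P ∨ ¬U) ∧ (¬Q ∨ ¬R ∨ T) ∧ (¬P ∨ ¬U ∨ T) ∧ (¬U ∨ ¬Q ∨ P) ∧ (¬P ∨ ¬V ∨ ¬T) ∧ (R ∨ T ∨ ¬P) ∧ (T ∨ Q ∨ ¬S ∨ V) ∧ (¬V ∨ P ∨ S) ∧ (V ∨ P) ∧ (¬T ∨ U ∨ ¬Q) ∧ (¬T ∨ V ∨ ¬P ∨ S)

Case U = False:
Unit clause (¬S) forces S = False.
Unit clause (¬R) forces R = False.
Unit clause (V) forces V = True.
Unit clause (¬P) forces P = False.
But (P) is also a unit clause — contradiction.
Backtrack on U: now try U = True.
Unit clause (P) forces P = True.
But (¬P) is also a unit clause — contradiction.
Either choice for U ends in contradiction.

UNSATISFIABLE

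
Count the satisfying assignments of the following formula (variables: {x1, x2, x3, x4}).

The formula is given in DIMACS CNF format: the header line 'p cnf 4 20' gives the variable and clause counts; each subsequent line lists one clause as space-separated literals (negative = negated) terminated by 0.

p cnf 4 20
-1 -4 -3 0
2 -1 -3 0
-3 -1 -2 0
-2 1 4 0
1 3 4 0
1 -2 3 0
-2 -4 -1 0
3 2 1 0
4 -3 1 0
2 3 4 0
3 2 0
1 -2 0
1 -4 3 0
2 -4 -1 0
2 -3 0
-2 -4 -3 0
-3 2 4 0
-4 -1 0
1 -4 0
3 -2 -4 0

1

There are 2^4 = 16 truth assignments over (x1, x2, x3, x4).
Check each against the 20 clauses (columns in the order x1, x2, x3, x4):
  F F F F  ✗ fails (x1 ∨ x3 ∨ x4)
  F F F T  ✗ fails (x3 ∨ x2 ∨ x1)
  F F T F  ✗ fails (x4 ∨ ¬x3 ∨ x1)
  F F T T  ✗ fails (x2 ∨ ¬x3)
  F T F F  ✗ fails (¬x2 ∨ x1 ∨ x4)
  F T F T  ✗ fails (x1 ∨ ¬x2 ∨ x3)
  F T T F  ✗ fails (¬x2 ∨ x1 ∨ x4)
  F T T T  ✗ fails (x1 ∨ ¬x2)
  T F F F  ✗ fails (x2 ∨ x3 ∨ x4)
  T F F T  ✗ fails (x3 ∨ x2)
  T F T F  ✗ fails (x2 ∨ ¬x1 ∨ ¬x3)
  T F T T  ✗ fails (¬x1 ∨ ¬x4 ∨ ¬x3)
  T T F F  ✓ satisfies all
  T T F T  ✗ fails (¬x2 ∨ ¬x4 ∨ ¬x1)
  T T T F  ✗ fails (¬x3 ∨ ¬x1 ∨ ¬x2)
  T T T T  ✗ fails (¬x1 ∨ ¬x4 ∨ ¬x3)
1 of the 16 rows is a model.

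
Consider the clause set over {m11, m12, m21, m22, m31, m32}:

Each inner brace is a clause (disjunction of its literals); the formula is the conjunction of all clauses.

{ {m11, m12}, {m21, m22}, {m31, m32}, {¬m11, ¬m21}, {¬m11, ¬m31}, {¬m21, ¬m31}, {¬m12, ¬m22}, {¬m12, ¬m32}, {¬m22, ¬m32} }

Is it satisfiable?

Case m11 = True:
Unit clause (¬m21) forces m21 = False.
Unit clause (m22) forces m22 = True.
Unit clause (¬m31) forces m31 = False.
Unit clause (m32) forces m32 = True.
That conflicts with the unit clause (¬m32).
Undo m11 and try m11 = False.
Unit clause (m12) forces m12 = True.
Unit clause (¬m22) forces m22 = False.
Unit clause (m21) forces m21 = True.
Unit clause (¬m31) forces m31 = False.
Unit clause (m32) forces m32 = True.
That conflicts with the unit clause (¬m32).
Both values of m11 lead to a conflict.
No assignment satisfies every clause.

No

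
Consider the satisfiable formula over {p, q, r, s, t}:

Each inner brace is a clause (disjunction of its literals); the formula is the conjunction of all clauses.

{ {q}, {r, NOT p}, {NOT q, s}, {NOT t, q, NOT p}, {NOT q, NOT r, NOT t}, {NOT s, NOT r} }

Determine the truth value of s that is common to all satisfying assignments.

True

Suppose s = false.
From the singleton clause (q), q = true.
That conflicts with the unit clause (NOT q).
So every satisfying assignment has s = True.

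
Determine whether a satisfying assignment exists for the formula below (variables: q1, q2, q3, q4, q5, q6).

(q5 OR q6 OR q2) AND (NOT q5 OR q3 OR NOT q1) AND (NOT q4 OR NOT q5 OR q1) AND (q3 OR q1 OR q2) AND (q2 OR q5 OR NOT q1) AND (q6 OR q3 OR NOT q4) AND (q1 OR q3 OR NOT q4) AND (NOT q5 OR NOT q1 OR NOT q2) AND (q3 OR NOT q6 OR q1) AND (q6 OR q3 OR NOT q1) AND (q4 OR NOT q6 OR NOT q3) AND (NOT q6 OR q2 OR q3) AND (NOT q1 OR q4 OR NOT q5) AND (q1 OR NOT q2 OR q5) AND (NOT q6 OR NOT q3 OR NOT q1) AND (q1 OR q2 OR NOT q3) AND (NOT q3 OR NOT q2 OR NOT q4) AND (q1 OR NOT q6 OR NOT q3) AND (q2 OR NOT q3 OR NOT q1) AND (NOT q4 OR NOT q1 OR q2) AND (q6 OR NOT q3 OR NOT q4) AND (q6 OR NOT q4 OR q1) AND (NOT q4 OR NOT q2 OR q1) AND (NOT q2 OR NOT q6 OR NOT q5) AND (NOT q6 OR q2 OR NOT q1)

Yes, satisfiable

Branch on q5: set q5 = false.
Branch on q6: set q6 = false.
From the singleton clause (q2), q2 = true.
From the singleton clause (q1), q1 = true.
From the singleton clause (q3), q3 = true.
From the singleton clause (NOT q4), q4 = false.
Every clause now holds.
A satisfying assignment: q1=true; q2=true; q3=true; q4=false; q5=false; q6=false.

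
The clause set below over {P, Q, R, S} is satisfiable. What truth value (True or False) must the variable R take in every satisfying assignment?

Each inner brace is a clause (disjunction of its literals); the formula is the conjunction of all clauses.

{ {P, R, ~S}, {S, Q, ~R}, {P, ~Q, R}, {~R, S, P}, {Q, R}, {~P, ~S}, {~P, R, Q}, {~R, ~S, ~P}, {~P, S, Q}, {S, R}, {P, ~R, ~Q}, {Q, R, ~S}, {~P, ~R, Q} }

True

Suppose R = 0.
(Q) alone gives Q = 1.
(P) alone gives P = 1.
(~S) alone gives S = 0.
But (S) is also a unit clause — contradiction.
So every satisfying assignment has R = True.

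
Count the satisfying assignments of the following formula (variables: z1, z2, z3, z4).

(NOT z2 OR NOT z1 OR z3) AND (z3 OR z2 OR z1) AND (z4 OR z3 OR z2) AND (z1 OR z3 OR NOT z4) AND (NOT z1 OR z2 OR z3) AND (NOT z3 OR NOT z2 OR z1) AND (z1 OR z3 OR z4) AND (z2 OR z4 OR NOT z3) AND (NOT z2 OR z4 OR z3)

There are 2^4 = 16 truth assignments over (z1, z2, z3, z4).
Split on z4. With z4 = true, the clauses containing z4 are satisfied and NOT z4 drops from the rest; 3 of the 2^3 = 8 assignments to the other variables satisfy what remains.
With z4 = false, by the same count on the reduced clause set, 1 assignment works.
Total: 3 + 1 = 4.

4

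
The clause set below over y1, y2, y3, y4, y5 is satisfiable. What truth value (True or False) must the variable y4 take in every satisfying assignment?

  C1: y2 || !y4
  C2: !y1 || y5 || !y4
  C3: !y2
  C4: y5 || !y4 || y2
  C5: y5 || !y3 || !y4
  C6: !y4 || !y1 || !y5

False

Suppose y4 = true.
(y2) alone gives y2 = true.
Now (!y2) is unsatisfied and unit — conflict.
So every satisfying assignment has y4 = False.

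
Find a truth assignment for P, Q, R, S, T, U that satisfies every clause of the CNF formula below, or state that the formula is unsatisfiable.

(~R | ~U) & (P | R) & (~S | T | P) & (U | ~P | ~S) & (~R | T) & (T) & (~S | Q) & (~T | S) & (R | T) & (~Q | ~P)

P ↦ 0; Q ↦ 1; R ↦ 1; S ↦ 1; T ↦ 1; U ↦ 0

From the singleton clause (T), T = 1.
From the singleton clause (S), S = 1.
From the singleton clause (Q), Q = 1.
From the singleton clause (~P), P = 0.
From the singleton clause (R), R = 1.
From the singleton clause (~U), U = 0.
This assignment satisfies each clause.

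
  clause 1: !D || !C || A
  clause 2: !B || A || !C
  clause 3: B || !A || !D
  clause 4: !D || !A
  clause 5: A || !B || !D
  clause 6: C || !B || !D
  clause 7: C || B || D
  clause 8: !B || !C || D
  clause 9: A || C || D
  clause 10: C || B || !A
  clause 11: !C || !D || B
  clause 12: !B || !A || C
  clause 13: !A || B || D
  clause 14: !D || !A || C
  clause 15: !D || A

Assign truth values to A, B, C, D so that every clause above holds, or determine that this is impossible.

A=false; B=false; C=true; D=false

Case D = false:
Case C = true:
The clause (!B) is unit, so B = false.
The clause (!A) is unit, so A = false.
Every clause now holds.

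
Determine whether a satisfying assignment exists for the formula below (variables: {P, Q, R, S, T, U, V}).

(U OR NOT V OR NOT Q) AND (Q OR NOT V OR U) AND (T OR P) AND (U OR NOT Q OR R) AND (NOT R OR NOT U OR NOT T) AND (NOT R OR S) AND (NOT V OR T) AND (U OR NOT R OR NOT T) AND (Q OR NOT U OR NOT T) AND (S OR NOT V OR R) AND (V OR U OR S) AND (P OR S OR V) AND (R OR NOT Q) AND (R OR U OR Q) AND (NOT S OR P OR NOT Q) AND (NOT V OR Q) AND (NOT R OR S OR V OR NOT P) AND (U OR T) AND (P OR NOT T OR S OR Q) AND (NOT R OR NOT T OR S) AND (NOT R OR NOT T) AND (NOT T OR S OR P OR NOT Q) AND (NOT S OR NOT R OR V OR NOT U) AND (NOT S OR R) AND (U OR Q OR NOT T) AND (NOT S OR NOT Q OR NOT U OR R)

Satisfiable

Suppose T = false.
Unit clause (P) forces P = true.
Unit clause (NOT V) forces V = false.
Unit clause (U) forces U = true.
Suppose R = false.
Unit clause (NOT Q) forces Q = false.
Unit clause (NOT S) forces S = false.
All clauses are satisfied.
A satisfying assignment: P: true, Q: false, R: false, S: false, T: false, U: true, V: false.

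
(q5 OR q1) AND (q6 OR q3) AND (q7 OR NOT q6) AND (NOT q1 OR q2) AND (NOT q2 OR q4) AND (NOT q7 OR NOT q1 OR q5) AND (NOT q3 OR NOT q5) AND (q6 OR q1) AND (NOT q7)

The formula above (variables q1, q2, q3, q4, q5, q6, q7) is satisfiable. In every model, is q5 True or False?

Suppose q5 = true.
Unit clause (NOT q3) forces q3 = false.
Unit clause (q6) forces q6 = true.
Unit clause (q7) forces q7 = true.
But (NOT q7) is also a unit clause — contradiction.
So every satisfying assignment has q5 = False.

False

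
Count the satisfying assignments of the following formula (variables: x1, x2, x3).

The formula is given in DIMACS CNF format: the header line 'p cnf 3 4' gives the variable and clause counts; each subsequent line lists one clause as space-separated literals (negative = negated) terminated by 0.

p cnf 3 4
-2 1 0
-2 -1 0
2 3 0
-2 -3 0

There are 2^3 = 8 truth assignments over (x1, x2, x3).
Check each against the 4 clauses (columns in the order x1, x2, x3):
  F F F  ✗ fails (x2 ∨ x3)
  F F T  ✓ satisfies all
  F T F  ✗ fails (¬x2 ∨ x1)
  F T T  ✗ fails (¬x2 ∨ x1)
  T F F  ✗ fails (x2 ∨ x3)
  T F T  ✓ satisfies all
  T T F  ✗ fails (¬x2 ∨ ¬x1)
  T T T  ✗ fails (¬x2 ∨ ¬x1)
2 of the 8 rows are models.

2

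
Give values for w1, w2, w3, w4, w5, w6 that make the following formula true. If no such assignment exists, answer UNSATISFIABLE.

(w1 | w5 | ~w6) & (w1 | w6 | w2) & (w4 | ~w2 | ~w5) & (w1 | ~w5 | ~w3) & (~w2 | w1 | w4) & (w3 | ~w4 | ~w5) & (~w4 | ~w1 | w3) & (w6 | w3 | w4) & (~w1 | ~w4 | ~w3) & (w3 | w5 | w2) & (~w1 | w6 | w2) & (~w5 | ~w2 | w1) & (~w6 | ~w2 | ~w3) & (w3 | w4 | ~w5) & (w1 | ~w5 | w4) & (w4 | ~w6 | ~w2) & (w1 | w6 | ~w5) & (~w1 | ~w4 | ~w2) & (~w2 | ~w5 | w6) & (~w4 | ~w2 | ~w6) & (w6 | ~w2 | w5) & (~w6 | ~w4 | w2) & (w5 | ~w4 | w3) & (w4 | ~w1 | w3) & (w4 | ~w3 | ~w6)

UNSATISFIABLE

Branch on w1: set w1 = 1.
Branch on w4: set w4 = 0.
(w3) alone gives w3 = 1.
(~w6) alone gives w6 = 0.
(w2) alone gives w2 = 1.
(~w5) alone gives w5 = 0.
Now (w5) is unsatisfied and unit — conflict.
That branch fails; take w4 = 1 instead.
(w3) alone gives w3 = 1.
Now (~w3) is unsatisfied and unit — conflict.
Both values of w4 lead to a conflict.
That branch fails; take w1 = 0 instead.
Branch on w5: set w5 = 1.
(~w3) alone gives w3 = 0.
(~w4) alone gives w4 = 0.
Now (w4) is unsatisfied and unit — conflict.
That branch fails; take w5 = 0 instead.
(~w6) alone gives w6 = 0.
(w2) alone gives w2 = 1.
Now (~w2) is unsatisfied and unit — conflict.
Both values of w5 lead to a conflict.
Both values of w1 lead to a conflict.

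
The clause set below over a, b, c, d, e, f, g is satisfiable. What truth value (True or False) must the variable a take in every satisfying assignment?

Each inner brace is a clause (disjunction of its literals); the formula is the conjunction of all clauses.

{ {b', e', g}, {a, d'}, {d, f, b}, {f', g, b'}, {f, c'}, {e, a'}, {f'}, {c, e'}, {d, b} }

False

Suppose a = 1.
The clause (e) is unit, so e = 1.
The clause (f') is unit, so f = 0.
The clause (c') is unit, so c = 0.
That conflicts with the unit clause (c).
So every satisfying assignment has a = False.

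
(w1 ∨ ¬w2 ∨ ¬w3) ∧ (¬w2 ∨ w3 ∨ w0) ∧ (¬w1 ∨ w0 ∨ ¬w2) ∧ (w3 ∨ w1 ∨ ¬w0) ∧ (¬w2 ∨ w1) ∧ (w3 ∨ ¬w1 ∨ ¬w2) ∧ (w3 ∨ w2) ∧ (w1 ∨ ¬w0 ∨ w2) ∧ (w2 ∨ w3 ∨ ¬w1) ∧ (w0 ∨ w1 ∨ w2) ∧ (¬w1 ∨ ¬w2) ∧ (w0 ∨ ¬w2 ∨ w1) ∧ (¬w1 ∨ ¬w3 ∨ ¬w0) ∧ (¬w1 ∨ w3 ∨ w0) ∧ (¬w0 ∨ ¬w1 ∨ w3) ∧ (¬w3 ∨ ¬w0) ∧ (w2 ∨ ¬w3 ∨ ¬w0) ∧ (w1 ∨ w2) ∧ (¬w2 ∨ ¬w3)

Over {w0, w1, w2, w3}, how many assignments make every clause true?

There are 2^4 = 16 truth assignments over (w0, w1, w2, w3).
Check each against the 19 clauses (columns in the order w0, w1, w2, w3):
  F F F F  ✗ fails (w3 ∨ w2)
  F F F T  ✗ fails (w0 ∨ w1 ∨ w2)
  F F T F  ✗ fails (¬w2 ∨ w3 ∨ w0)
  F F T T  ✗ fails (w1 ∨ ¬w2 ∨ ¬w3)
  F T F F  ✗ fails (w3 ∨ w2)
  F T F T  ✓ satisfies all
  F T T F  ✗ fails (¬w2 ∨ w3 ∨ w0)
  F T T T  ✗ fails (¬w1 ∨ w0 ∨ ¬w2)
  T F F F  ✗ fails (w3 ∨ w1 ∨ ¬w0)
  T F F T  ✗ fails (w1 ∨ ¬w0 ∨ w2)
  T F T F  ✗ fails (w3 ∨ w1 ∨ ¬w0)
  T F T T  ✗ fails (w1 ∨ ¬w2 ∨ ¬w3)
  T T F F  ✗ fails (w3 ∨ w2)
  T T F T  ✗ fails (¬w1 ∨ ¬w3 ∨ ¬w0)
  T T T F  ✗ fails (w3 ∨ ¬w1 ∨ ¬w2)
  T T T T  ✗ fails (¬w1 ∨ ¬w2)
1 of the 16 rows is a model.

1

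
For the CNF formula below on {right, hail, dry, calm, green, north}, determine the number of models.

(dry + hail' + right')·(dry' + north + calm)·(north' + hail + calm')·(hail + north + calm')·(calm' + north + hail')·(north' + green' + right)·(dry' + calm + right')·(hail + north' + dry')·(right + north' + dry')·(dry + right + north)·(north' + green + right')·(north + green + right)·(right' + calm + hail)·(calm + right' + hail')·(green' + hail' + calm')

3

There are 2^6 = 64 truth assignments over (right, hail, dry, calm, green, north).
Split on hail. With hail = 1, the clauses containing hail are satisfied and hail' drops from the rest; 2 of the 2^5 = 32 assignments to the other variables satisfy what remains.
With hail = 0, by the same count on the reduced clause set, 1 assignment works.
(One model: right=F, hail=F, dry=F, calm=F, green=F, north=T.)
Total: 2 + 1 = 3.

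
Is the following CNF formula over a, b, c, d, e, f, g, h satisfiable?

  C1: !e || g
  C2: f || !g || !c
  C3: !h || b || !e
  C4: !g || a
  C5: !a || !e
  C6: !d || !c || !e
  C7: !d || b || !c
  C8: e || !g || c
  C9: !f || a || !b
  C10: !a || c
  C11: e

Unsatisfiable

The clause (e) is unit, so e = true.
The clause (g) is unit, so g = true.
The clause (a) is unit, so a = true.
Now (!a) is unsatisfied and unit — conflict.
No assignment satisfies every clause.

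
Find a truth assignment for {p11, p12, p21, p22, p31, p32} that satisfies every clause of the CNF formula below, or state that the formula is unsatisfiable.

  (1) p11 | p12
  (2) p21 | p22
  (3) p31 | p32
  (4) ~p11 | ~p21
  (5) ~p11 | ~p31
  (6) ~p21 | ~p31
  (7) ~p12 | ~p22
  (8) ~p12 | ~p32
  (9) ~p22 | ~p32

Branch on p11: set p11 = 1.
Unit clause (~p21) forces p21 = 0.
Unit clause (p22) forces p22 = 1.
Unit clause (~p31) forces p31 = 0.
Unit clause (p32) forces p32 = 1.
That conflicts with the unit clause (~p32).
So p11 must be the other value — set p11 = 0.
Unit clause (p12) forces p12 = 1.
Unit clause (~p22) forces p22 = 0.
Unit clause (p21) forces p21 = 1.
Unit clause (~p31) forces p31 = 0.
Unit clause (p32) forces p32 = 1.
That conflicts with the unit clause (~p32).
Either choice for p11 ends in contradiction.

UNSATISFIABLE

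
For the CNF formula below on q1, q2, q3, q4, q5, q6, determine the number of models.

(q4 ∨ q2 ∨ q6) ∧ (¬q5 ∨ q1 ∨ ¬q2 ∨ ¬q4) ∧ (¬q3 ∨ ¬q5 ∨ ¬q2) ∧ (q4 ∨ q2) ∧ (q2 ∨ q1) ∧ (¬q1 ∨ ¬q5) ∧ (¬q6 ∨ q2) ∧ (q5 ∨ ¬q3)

11

There are 2^6 = 64 truth assignments over (q1, q2, q3, q4, q5, q6).
Split on q6. With q6 = True, the clauses containing q6 are satisfied and ¬q6 drops from the rest; 5 of the 2^5 = 32 assignments to the other variables satisfy what remains.
With q6 = False, by the same count on the reduced clause set, 6 assignments work.
(One model: q1=F, q2=T, q3=F, q4=F, q5=F, q6=F.)
Total: 5 + 6 = 11.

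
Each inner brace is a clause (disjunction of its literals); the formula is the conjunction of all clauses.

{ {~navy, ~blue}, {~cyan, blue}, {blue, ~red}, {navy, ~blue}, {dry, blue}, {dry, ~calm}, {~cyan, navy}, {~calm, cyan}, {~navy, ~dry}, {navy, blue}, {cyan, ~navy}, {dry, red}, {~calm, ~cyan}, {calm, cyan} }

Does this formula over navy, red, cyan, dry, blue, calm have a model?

Case navy = 0:
The clause (~blue) is unit, so blue = 0.
That conflicts with the unit clause (blue).
So navy must be the other value — set navy = 1.
The clause (~blue) is unit, so blue = 0.
The clause (~cyan) is unit, so cyan = 0.
That conflicts with the unit clause (cyan).
Either choice for navy ends in contradiction.
No assignment satisfies every clause.

Unsatisfiable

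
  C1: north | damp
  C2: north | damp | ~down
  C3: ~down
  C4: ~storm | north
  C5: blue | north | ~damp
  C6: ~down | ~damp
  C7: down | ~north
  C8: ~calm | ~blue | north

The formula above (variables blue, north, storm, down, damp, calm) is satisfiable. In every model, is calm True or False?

False

Suppose calm = 1.
From the singleton clause (~down), down = 0.
From the singleton clause (~north), north = 0.
From the singleton clause (damp), damp = 1.
From the singleton clause (~storm), storm = 0.
From the singleton clause (blue), blue = 1.
Now (~blue) is unsatisfied and unit — conflict.
So every satisfying assignment has calm = False.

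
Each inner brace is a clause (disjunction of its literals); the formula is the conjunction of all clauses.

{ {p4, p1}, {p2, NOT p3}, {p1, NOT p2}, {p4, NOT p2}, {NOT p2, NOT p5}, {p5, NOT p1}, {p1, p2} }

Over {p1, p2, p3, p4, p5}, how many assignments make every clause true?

2

There are 2^5 = 32 truth assignments over (p1, p2, p3, p4, p5).
Split on p4. With p4 = true, the clauses containing p4 are satisfied and NOT p4 drops from the rest; 1 of the 2^4 = 16 assignments to the other variables satisfy what remains.
With p4 = false, by the same count on the reduced clause set, 1 assignment works.
(One model: p1=T, p2=F, p3=F, p4=F, p5=T.)
Total: 1 + 1 = 2.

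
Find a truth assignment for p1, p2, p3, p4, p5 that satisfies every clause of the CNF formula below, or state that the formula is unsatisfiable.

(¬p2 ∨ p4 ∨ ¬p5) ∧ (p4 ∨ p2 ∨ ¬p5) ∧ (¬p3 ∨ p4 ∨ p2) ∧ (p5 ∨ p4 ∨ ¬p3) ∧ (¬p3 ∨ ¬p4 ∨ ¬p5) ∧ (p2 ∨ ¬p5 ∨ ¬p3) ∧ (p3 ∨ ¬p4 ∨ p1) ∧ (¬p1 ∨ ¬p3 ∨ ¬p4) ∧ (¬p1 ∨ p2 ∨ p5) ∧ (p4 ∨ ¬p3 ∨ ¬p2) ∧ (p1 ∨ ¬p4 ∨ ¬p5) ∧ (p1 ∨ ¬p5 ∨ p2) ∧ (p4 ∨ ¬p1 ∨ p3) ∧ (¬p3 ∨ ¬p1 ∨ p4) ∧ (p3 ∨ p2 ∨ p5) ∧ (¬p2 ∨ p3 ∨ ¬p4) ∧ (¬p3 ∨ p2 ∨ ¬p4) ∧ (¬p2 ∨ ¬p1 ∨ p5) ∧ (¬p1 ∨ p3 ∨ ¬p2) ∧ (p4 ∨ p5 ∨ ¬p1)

p1: False, p2: True, p3: True, p4: True, p5: False

Branch on p2: set p2 = True.
Branch on p4: set p4 = True.
The clause (p3) is unit, so p3 = True.
The clause (¬p5) is unit, so p5 = False.
The clause (¬p1) is unit, so p1 = False.
All clauses are satisfied.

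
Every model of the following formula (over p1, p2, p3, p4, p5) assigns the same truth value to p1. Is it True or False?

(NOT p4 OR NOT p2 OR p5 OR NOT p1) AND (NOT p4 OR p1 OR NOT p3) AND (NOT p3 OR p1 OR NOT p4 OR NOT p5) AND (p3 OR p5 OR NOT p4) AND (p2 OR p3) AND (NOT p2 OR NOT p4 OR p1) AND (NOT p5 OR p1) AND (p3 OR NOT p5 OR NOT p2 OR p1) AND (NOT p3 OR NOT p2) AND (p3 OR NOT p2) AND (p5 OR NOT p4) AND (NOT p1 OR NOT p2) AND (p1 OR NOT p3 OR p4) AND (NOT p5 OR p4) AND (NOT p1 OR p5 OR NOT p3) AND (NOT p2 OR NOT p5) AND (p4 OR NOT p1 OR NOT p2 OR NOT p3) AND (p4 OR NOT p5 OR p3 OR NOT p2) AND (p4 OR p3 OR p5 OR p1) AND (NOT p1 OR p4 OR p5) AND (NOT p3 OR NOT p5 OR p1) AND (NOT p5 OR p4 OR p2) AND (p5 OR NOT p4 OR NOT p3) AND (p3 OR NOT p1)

Suppose p1 = false.
Unit clause (NOT p5) forces p5 = false.
Unit clause (NOT p4) forces p4 = false.
Unit clause (NOT p3) forces p3 = false.
But (p3) is also a unit clause — contradiction.
So every satisfying assignment has p1 = True.

True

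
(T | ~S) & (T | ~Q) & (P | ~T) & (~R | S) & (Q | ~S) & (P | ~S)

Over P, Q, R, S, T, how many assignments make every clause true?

6

There are 2^5 = 32 truth assignments over (P, Q, R, S, T).
Split on P. With P = 1, the clauses containing P are satisfied and ~P drops from the rest; 5 of the 2^4 = 16 assignments to the other variables satisfy what remains.
With P = 0, by the same count on the reduced clause set, 1 assignment works.
Total: 5 + 1 = 6.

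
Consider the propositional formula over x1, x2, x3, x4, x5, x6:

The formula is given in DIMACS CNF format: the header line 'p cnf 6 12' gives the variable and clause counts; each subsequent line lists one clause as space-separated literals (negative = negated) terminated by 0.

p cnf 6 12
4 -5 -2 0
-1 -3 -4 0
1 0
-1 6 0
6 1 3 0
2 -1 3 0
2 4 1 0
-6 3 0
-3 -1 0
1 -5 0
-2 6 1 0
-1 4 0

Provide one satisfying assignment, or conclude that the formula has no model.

The clause (x1) is unit, so x1 = True.
The clause (x6) is unit, so x6 = True.
The clause (x3) is unit, so x3 = True.
Now (¬x3) is unsatisfied and unit — conflict.

UNSATISFIABLE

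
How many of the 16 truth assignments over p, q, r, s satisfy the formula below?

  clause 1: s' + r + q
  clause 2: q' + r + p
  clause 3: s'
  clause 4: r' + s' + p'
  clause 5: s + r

4

There are 2^4 = 16 truth assignments over (p, q, r, s).
Check each against the 5 clauses (columns in the order p, q, r, s):
  F F F F  ✗ fails (s + r)
  F F F T  ✗ fails (s' + r + q)
  F F T F  ✓ satisfies all
  F F T T  ✗ fails (s')
  F T F F  ✗ fails (q' + r + p)
  F T F T  ✗ fails (q' + r + p)
  F T T F  ✓ satisfies all
  F T T T  ✗ fails (s')
  T F F F  ✗ fails (s + r)
  T F F T  ✗ fails (s' + r + q)
  T F T F  ✓ satisfies all
  T F T T  ✗ fails (s')
  T T F F  ✗ fails (s + r)
  T T F T  ✗ fails (s')
  T T T F  ✓ satisfies all
  T T T T  ✗ fails (s')
4 of the 16 rows are models.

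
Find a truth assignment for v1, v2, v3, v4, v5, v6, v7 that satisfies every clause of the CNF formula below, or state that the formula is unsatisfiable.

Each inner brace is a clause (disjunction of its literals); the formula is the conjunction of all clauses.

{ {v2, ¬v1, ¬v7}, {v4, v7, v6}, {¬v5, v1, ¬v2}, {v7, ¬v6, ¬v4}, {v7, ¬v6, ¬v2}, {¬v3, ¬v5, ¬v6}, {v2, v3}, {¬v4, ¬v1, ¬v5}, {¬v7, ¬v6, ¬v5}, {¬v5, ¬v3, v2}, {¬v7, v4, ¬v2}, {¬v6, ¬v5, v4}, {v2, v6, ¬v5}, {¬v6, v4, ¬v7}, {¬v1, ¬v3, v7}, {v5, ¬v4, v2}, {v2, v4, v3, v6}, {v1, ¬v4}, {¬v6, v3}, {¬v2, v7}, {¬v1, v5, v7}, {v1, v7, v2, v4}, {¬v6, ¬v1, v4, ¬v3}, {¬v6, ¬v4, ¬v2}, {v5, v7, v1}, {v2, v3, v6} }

v1: False,  v2: False,  v3: True,  v4: False,  v5: False,  v6: False,  v7: True

Case v2 = False:
The clause (v3) is unit, so v3 = True.
The clause (¬v5) is unit, so v5 = False.
The clause (¬v4) is unit, so v4 = False.
Case v1 = False:
The clause (v7) is unit, so v7 = True.
The clause (¬v6) is unit, so v6 = False.
Every clause now holds.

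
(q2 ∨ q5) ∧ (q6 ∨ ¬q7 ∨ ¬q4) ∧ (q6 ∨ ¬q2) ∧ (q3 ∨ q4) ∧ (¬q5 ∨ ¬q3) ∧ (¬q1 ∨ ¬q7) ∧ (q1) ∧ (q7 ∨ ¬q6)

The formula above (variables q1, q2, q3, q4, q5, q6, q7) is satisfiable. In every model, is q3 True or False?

False

Suppose q3 = True.
(¬q5) alone gives q5 = False.
(q2) alone gives q2 = True.
(q6) alone gives q6 = True.
(q1) alone gives q1 = True.
(¬q7) alone gives q7 = False.
Now (q7) is unsatisfied and unit — conflict.
So every satisfying assignment has q3 = False.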